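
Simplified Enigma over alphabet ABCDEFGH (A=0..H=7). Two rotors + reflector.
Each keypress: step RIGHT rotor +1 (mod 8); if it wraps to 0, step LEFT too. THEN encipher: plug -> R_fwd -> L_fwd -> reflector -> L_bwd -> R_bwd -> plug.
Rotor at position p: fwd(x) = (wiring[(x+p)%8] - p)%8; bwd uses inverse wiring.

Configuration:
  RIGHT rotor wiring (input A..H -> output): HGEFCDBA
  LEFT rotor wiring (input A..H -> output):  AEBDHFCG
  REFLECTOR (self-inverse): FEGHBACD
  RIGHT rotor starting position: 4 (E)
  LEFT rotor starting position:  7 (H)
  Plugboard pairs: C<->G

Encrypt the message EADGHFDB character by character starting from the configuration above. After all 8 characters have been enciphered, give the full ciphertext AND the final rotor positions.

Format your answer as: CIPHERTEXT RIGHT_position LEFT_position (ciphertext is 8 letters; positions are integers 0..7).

Char 1 ('E'): step: R->5, L=7; E->plug->E->R->B->L->B->refl->E->L'->E->R'->B->plug->B
Char 2 ('A'): step: R->6, L=7; A->plug->A->R->D->L->C->refl->G->L'->G->R'->E->plug->E
Char 3 ('D'): step: R->7, L=7; D->plug->D->R->F->L->A->refl->F->L'->C->R'->H->plug->H
Char 4 ('G'): step: R->0, L->0 (L advanced); G->plug->C->R->E->L->H->refl->D->L'->D->R'->F->plug->F
Char 5 ('H'): step: R->1, L=0; H->plug->H->R->G->L->C->refl->G->L'->H->R'->G->plug->C
Char 6 ('F'): step: R->2, L=0; F->plug->F->R->G->L->C->refl->G->L'->H->R'->E->plug->E
Char 7 ('D'): step: R->3, L=0; D->plug->D->R->G->L->C->refl->G->L'->H->R'->B->plug->B
Char 8 ('B'): step: R->4, L=0; B->plug->B->R->H->L->G->refl->C->L'->G->R'->A->plug->A
Final: ciphertext=BEHFCEBA, RIGHT=4, LEFT=0

Answer: BEHFCEBA 4 0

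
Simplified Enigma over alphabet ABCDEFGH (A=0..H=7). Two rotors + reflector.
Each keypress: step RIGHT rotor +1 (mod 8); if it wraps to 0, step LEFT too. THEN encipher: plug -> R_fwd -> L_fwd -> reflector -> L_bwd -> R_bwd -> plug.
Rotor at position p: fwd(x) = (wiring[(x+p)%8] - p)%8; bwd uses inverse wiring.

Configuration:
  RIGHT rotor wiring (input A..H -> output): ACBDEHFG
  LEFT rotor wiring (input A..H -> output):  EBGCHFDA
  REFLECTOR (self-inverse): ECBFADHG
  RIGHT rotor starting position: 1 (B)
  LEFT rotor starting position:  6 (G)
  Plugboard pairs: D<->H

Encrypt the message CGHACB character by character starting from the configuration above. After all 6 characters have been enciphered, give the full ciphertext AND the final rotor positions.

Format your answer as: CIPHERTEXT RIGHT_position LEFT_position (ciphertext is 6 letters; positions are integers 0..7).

Char 1 ('C'): step: R->2, L=6; C->plug->C->R->C->L->G->refl->H->L'->H->R'->A->plug->A
Char 2 ('G'): step: R->3, L=6; G->plug->G->R->H->L->H->refl->G->L'->C->R'->D->plug->H
Char 3 ('H'): step: R->4, L=6; H->plug->D->R->C->L->G->refl->H->L'->H->R'->H->plug->D
Char 4 ('A'): step: R->5, L=6; A->plug->A->R->C->L->G->refl->H->L'->H->R'->H->plug->D
Char 5 ('C'): step: R->6, L=6; C->plug->C->R->C->L->G->refl->H->L'->H->R'->A->plug->A
Char 6 ('B'): step: R->7, L=6; B->plug->B->R->B->L->C->refl->B->L'->G->R'->H->plug->D
Final: ciphertext=AHDDAD, RIGHT=7, LEFT=6

Answer: AHDDAD 7 6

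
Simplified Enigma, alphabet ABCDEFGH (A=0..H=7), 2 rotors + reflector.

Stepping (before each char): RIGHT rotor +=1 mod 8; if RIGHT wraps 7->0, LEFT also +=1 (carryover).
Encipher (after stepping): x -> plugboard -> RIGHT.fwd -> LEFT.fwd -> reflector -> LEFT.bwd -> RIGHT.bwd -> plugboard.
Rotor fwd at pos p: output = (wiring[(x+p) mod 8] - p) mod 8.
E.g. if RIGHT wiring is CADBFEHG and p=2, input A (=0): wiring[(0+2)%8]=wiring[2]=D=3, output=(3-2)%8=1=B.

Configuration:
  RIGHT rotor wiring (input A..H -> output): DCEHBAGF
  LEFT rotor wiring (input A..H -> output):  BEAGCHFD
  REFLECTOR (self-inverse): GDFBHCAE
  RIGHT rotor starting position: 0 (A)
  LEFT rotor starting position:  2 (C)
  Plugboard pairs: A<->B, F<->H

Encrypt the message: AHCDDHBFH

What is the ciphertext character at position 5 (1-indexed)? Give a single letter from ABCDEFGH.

Char 1 ('A'): step: R->1, L=2; A->plug->B->R->D->L->F->refl->C->L'->H->R'->E->plug->E
Char 2 ('H'): step: R->2, L=2; H->plug->F->R->D->L->F->refl->C->L'->H->R'->C->plug->C
Char 3 ('C'): step: R->3, L=2; C->plug->C->R->F->L->B->refl->D->L'->E->R'->A->plug->B
Char 4 ('D'): step: R->4, L=2; D->plug->D->R->B->L->E->refl->H->L'->G->R'->F->plug->H
Char 5 ('D'): step: R->5, L=2; D->plug->D->R->G->L->H->refl->E->L'->B->R'->B->plug->A

A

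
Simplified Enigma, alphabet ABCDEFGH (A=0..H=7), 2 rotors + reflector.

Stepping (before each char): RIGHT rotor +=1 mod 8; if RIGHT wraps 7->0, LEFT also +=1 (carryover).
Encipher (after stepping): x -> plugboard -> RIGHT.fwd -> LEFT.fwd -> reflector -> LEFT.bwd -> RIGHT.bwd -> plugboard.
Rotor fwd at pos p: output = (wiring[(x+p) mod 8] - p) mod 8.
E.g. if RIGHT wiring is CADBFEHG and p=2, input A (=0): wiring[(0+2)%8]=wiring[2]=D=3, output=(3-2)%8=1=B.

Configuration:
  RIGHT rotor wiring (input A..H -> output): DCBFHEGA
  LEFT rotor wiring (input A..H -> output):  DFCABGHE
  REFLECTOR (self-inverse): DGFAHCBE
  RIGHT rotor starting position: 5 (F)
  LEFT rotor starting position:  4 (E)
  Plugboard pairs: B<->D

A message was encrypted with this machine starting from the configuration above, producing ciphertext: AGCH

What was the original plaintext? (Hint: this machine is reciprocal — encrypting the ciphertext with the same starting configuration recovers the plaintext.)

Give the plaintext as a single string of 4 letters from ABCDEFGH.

Char 1 ('A'): step: R->6, L=4; A->plug->A->R->A->L->F->refl->C->L'->B->R'->G->plug->G
Char 2 ('G'): step: R->7, L=4; G->plug->G->R->F->L->B->refl->G->L'->G->R'->E->plug->E
Char 3 ('C'): step: R->0, L->5 (L advanced); C->plug->C->R->B->L->C->refl->F->L'->F->R'->D->plug->B
Char 4 ('H'): step: R->1, L=5; H->plug->H->R->C->L->H->refl->E->L'->H->R'->G->plug->G

Answer: GEBG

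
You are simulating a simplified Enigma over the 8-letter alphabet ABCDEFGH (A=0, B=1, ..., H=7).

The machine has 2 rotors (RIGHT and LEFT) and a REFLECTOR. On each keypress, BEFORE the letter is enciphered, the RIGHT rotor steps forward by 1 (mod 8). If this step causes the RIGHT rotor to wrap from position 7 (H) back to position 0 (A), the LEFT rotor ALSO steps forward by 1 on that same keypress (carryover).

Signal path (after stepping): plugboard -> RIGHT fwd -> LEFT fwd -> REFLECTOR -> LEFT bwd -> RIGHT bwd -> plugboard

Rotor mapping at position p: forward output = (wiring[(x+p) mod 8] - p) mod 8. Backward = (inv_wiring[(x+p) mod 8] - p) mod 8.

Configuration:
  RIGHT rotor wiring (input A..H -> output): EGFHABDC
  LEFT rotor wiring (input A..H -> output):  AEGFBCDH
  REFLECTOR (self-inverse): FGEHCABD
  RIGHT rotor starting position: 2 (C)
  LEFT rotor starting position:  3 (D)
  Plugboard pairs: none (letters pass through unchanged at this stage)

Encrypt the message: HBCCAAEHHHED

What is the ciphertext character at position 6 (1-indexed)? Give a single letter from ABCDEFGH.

Char 1 ('H'): step: R->3, L=3; H->plug->H->R->C->L->H->refl->D->L'->H->R'->E->plug->E
Char 2 ('B'): step: R->4, L=3; B->plug->B->R->F->L->F->refl->A->L'->D->R'->H->plug->H
Char 3 ('C'): step: R->5, L=3; C->plug->C->R->F->L->F->refl->A->L'->D->R'->H->plug->H
Char 4 ('C'): step: R->6, L=3; C->plug->C->R->G->L->B->refl->G->L'->B->R'->F->plug->F
Char 5 ('A'): step: R->7, L=3; A->plug->A->R->D->L->A->refl->F->L'->F->R'->B->plug->B
Char 6 ('A'): step: R->0, L->4 (L advanced); A->plug->A->R->E->L->E->refl->C->L'->G->R'->B->plug->B

B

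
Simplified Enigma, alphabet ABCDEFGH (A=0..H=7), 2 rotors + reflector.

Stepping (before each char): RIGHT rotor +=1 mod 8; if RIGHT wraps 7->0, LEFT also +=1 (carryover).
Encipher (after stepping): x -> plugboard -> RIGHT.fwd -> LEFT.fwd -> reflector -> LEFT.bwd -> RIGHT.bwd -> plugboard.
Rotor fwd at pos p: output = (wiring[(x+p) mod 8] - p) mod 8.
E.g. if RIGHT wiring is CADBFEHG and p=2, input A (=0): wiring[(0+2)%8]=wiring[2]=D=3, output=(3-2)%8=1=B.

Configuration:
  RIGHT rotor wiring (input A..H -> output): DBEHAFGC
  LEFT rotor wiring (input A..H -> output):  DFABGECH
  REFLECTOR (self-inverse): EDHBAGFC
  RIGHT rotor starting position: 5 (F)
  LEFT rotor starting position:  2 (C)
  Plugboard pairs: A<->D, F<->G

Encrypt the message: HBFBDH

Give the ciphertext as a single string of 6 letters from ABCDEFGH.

Char 1 ('H'): step: R->6, L=2; H->plug->H->R->H->L->D->refl->B->L'->G->R'->E->plug->E
Char 2 ('B'): step: R->7, L=2; B->plug->B->R->E->L->A->refl->E->L'->C->R'->C->plug->C
Char 3 ('F'): step: R->0, L->3 (L advanced); F->plug->G->R->G->L->C->refl->H->L'->D->R'->A->plug->D
Char 4 ('B'): step: R->1, L=3; B->plug->B->R->D->L->H->refl->C->L'->G->R'->C->plug->C
Char 5 ('D'): step: R->2, L=3; D->plug->A->R->C->L->B->refl->D->L'->B->R'->G->plug->F
Char 6 ('H'): step: R->3, L=3; H->plug->H->R->B->L->D->refl->B->L'->C->R'->C->plug->C

Answer: ECDCFC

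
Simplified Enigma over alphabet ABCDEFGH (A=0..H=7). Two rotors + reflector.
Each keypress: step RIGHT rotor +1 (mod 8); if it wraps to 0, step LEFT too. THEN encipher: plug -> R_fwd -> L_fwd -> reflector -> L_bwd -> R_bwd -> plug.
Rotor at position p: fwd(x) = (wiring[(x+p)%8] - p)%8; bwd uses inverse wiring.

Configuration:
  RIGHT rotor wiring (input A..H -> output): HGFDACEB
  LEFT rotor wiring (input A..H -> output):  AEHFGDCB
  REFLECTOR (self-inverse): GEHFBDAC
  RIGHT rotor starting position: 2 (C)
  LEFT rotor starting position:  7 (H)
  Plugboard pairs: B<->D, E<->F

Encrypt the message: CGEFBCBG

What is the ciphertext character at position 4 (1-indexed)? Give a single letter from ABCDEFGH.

Char 1 ('C'): step: R->3, L=7; C->plug->C->R->H->L->D->refl->F->L'->C->R'->H->plug->H
Char 2 ('G'): step: R->4, L=7; G->plug->G->R->B->L->B->refl->E->L'->G->R'->B->plug->D
Char 3 ('E'): step: R->5, L=7; E->plug->F->R->A->L->C->refl->H->L'->F->R'->A->plug->A
Char 4 ('F'): step: R->6, L=7; F->plug->E->R->H->L->D->refl->F->L'->C->R'->G->plug->G

G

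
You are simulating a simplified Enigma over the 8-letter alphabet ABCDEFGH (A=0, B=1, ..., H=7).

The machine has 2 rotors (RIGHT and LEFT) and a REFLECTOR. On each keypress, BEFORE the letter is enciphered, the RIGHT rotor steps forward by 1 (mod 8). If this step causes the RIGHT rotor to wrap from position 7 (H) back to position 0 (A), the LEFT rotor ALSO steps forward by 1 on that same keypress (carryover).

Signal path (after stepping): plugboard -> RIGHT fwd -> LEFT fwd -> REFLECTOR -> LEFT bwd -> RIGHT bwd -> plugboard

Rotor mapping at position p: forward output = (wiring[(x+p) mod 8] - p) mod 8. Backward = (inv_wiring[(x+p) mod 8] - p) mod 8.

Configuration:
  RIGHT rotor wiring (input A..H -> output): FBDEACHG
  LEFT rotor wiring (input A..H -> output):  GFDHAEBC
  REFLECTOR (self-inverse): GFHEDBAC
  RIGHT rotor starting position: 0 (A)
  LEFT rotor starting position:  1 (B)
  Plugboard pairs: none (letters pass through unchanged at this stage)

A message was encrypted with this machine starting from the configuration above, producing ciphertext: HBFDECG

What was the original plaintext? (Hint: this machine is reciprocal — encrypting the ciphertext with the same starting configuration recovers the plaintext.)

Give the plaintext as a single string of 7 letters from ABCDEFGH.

Answer: AEBFDFF

Derivation:
Char 1 ('H'): step: R->1, L=1; H->plug->H->R->E->L->D->refl->E->L'->A->R'->A->plug->A
Char 2 ('B'): step: R->2, L=1; B->plug->B->R->C->L->G->refl->A->L'->F->R'->E->plug->E
Char 3 ('F'): step: R->3, L=1; F->plug->F->R->C->L->G->refl->A->L'->F->R'->B->plug->B
Char 4 ('D'): step: R->4, L=1; D->plug->D->R->C->L->G->refl->A->L'->F->R'->F->plug->F
Char 5 ('E'): step: R->5, L=1; E->plug->E->R->E->L->D->refl->E->L'->A->R'->D->plug->D
Char 6 ('C'): step: R->6, L=1; C->plug->C->R->H->L->F->refl->B->L'->G->R'->F->plug->F
Char 7 ('G'): step: R->7, L=1; G->plug->G->R->D->L->H->refl->C->L'->B->R'->F->plug->F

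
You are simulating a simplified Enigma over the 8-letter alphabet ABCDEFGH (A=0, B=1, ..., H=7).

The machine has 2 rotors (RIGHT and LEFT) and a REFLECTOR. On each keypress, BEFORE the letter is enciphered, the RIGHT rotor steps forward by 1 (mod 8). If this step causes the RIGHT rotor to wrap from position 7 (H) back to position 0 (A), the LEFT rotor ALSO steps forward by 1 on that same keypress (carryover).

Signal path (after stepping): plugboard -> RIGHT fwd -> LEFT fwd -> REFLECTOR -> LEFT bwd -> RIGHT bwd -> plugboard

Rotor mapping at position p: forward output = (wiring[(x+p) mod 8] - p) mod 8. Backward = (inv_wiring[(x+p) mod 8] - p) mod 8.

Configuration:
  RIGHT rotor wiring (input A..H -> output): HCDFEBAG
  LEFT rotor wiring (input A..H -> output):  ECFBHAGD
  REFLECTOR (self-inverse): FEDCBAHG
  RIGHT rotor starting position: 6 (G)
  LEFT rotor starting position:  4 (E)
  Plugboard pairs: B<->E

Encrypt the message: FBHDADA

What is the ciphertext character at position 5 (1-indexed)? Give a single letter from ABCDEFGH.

Char 1 ('F'): step: R->7, L=4; F->plug->F->R->F->L->G->refl->H->L'->D->R'->C->plug->C
Char 2 ('B'): step: R->0, L->5 (L advanced); B->plug->E->R->E->L->F->refl->A->L'->F->R'->D->plug->D
Char 3 ('H'): step: R->1, L=5; H->plug->H->R->G->L->E->refl->B->L'->B->R'->A->plug->A
Char 4 ('D'): step: R->2, L=5; D->plug->D->R->H->L->C->refl->D->L'->A->R'->H->plug->H
Char 5 ('A'): step: R->3, L=5; A->plug->A->R->C->L->G->refl->H->L'->D->R'->E->plug->B

B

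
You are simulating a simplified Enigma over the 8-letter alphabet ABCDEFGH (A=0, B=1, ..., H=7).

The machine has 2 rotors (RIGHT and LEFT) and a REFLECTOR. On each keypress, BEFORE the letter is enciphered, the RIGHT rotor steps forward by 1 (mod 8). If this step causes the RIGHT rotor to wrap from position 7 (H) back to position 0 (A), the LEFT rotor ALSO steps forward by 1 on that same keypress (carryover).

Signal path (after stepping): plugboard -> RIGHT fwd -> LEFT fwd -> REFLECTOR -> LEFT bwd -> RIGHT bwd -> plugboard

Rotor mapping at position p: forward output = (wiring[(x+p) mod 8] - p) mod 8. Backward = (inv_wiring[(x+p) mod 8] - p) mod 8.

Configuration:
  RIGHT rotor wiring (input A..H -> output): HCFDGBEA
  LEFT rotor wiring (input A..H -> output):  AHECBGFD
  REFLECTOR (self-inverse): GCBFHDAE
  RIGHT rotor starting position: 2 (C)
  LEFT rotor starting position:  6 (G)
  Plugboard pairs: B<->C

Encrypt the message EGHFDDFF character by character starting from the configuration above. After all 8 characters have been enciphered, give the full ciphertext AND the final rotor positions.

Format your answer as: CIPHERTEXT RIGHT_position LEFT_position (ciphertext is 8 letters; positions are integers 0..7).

Answer: AFGGAGCH 2 7

Derivation:
Char 1 ('E'): step: R->3, L=6; E->plug->E->R->F->L->E->refl->H->L'->A->R'->A->plug->A
Char 2 ('G'): step: R->4, L=6; G->plug->G->R->B->L->F->refl->D->L'->G->R'->F->plug->F
Char 3 ('H'): step: R->5, L=6; H->plug->H->R->B->L->F->refl->D->L'->G->R'->G->plug->G
Char 4 ('F'): step: R->6, L=6; F->plug->F->R->F->L->E->refl->H->L'->A->R'->G->plug->G
Char 5 ('D'): step: R->7, L=6; D->plug->D->R->G->L->D->refl->F->L'->B->R'->A->plug->A
Char 6 ('D'): step: R->0, L->7 (L advanced); D->plug->D->R->D->L->F->refl->D->L'->E->R'->G->plug->G
Char 7 ('F'): step: R->1, L=7; F->plug->F->R->D->L->F->refl->D->L'->E->R'->B->plug->C
Char 8 ('F'): step: R->2, L=7; F->plug->F->R->G->L->H->refl->E->L'->A->R'->H->plug->H
Final: ciphertext=AFGGAGCH, RIGHT=2, LEFT=7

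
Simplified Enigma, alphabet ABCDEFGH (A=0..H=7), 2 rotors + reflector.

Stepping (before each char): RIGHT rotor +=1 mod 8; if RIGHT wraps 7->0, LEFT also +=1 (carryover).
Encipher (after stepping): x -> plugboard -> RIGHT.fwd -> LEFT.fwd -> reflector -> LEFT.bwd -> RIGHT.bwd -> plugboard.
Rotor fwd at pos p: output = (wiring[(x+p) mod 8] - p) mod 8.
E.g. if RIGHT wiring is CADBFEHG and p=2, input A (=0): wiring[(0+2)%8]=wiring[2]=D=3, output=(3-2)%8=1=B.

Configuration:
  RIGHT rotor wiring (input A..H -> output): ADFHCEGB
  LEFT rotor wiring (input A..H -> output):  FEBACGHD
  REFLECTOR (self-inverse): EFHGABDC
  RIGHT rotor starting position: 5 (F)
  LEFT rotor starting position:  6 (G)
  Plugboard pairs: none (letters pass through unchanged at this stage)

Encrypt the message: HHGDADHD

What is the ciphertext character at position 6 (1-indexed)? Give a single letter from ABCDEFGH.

Char 1 ('H'): step: R->6, L=6; H->plug->H->R->G->L->E->refl->A->L'->H->R'->E->plug->E
Char 2 ('H'): step: R->7, L=6; H->plug->H->R->H->L->A->refl->E->L'->G->R'->D->plug->D
Char 3 ('G'): step: R->0, L->7 (L advanced); G->plug->G->R->G->L->H->refl->C->L'->D->R'->B->plug->B
Char 4 ('D'): step: R->1, L=7; D->plug->D->R->B->L->G->refl->D->L'->F->R'->F->plug->F
Char 5 ('A'): step: R->2, L=7; A->plug->A->R->D->L->C->refl->H->L'->G->R'->G->plug->G
Char 6 ('D'): step: R->3, L=7; D->plug->D->R->D->L->C->refl->H->L'->G->R'->E->plug->E

E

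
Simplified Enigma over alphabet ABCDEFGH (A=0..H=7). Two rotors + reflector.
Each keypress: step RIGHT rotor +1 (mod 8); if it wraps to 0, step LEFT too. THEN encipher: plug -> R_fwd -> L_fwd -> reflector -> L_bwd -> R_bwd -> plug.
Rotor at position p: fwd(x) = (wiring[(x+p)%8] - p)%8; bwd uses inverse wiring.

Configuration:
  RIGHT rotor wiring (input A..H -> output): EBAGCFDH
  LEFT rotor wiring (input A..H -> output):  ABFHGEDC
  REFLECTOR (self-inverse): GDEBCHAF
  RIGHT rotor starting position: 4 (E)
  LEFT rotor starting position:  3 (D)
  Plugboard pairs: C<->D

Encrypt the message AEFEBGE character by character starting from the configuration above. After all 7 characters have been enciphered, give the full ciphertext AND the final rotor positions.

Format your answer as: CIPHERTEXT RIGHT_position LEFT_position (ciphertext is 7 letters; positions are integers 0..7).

Char 1 ('A'): step: R->5, L=3; A->plug->A->R->A->L->E->refl->C->L'->H->R'->D->plug->C
Char 2 ('E'): step: R->6, L=3; E->plug->E->R->C->L->B->refl->D->L'->B->R'->B->plug->B
Char 3 ('F'): step: R->7, L=3; F->plug->F->R->D->L->A->refl->G->L'->G->R'->G->plug->G
Char 4 ('E'): step: R->0, L->4 (L advanced); E->plug->E->R->C->L->H->refl->F->L'->F->R'->F->plug->F
Char 5 ('B'): step: R->1, L=4; B->plug->B->R->H->L->D->refl->B->L'->G->R'->G->plug->G
Char 6 ('G'): step: R->2, L=4; G->plug->G->R->C->L->H->refl->F->L'->F->R'->F->plug->F
Char 7 ('E'): step: R->3, L=4; E->plug->E->R->E->L->E->refl->C->L'->A->R'->D->plug->C
Final: ciphertext=CBGFGFC, RIGHT=3, LEFT=4

Answer: CBGFGFC 3 4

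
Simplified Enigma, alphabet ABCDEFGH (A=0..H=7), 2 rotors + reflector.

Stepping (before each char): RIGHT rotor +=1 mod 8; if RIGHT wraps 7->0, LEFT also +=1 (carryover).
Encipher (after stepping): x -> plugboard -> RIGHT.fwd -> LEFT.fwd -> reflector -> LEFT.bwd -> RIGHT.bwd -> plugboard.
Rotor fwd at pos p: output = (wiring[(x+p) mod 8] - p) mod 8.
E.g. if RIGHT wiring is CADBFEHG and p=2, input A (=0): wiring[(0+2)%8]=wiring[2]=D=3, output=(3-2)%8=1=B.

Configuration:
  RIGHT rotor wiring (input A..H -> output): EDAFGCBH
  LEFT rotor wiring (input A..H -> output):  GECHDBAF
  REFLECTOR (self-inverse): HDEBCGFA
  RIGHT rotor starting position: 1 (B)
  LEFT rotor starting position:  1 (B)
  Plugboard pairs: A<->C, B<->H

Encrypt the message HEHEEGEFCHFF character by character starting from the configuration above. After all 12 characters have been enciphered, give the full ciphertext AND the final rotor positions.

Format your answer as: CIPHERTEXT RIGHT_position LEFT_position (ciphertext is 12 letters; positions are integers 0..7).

Answer: CBDFFEBBEGHG 5 2

Derivation:
Char 1 ('H'): step: R->2, L=1; H->plug->B->R->D->L->C->refl->E->L'->G->R'->A->plug->C
Char 2 ('E'): step: R->3, L=1; E->plug->E->R->E->L->A->refl->H->L'->F->R'->H->plug->B
Char 3 ('H'): step: R->4, L=1; H->plug->B->R->G->L->E->refl->C->L'->D->R'->D->plug->D
Char 4 ('E'): step: R->5, L=1; E->plug->E->R->G->L->E->refl->C->L'->D->R'->F->plug->F
Char 5 ('E'): step: R->6, L=1; E->plug->E->R->C->L->G->refl->F->L'->H->R'->F->plug->F
Char 6 ('G'): step: R->7, L=1; G->plug->G->R->D->L->C->refl->E->L'->G->R'->E->plug->E
Char 7 ('E'): step: R->0, L->2 (L advanced); E->plug->E->R->G->L->E->refl->C->L'->H->R'->H->plug->B
Char 8 ('F'): step: R->1, L=2; F->plug->F->R->A->L->A->refl->H->L'->D->R'->H->plug->B
Char 9 ('C'): step: R->2, L=2; C->plug->A->R->G->L->E->refl->C->L'->H->R'->E->plug->E
Char 10 ('H'): step: R->3, L=2; H->plug->B->R->D->L->H->refl->A->L'->A->R'->G->plug->G
Char 11 ('F'): step: R->4, L=2; F->plug->F->R->H->L->C->refl->E->L'->G->R'->B->plug->H
Char 12 ('F'): step: R->5, L=2; F->plug->F->R->D->L->H->refl->A->L'->A->R'->G->plug->G
Final: ciphertext=CBDFFEBBEGHG, RIGHT=5, LEFT=2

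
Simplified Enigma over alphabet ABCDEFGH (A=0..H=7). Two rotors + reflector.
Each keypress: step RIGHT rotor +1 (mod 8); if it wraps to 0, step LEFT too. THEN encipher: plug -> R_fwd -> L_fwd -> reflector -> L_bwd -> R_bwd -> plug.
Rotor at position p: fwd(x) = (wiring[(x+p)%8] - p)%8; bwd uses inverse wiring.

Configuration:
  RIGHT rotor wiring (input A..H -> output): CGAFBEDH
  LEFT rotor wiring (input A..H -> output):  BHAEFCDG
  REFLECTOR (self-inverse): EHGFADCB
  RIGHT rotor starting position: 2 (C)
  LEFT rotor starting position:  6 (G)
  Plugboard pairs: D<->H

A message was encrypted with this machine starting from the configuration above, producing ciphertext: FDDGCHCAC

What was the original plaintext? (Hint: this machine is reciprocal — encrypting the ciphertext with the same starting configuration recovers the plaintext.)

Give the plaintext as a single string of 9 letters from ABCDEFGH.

Char 1 ('F'): step: R->3, L=6; F->plug->F->R->H->L->E->refl->A->L'->B->R'->C->plug->C
Char 2 ('D'): step: R->4, L=6; D->plug->H->R->B->L->A->refl->E->L'->H->R'->C->plug->C
Char 3 ('D'): step: R->5, L=6; D->plug->H->R->E->L->C->refl->G->L'->F->R'->D->plug->H
Char 4 ('G'): step: R->6, L=6; G->plug->G->R->D->L->B->refl->H->L'->G->R'->H->plug->D
Char 5 ('C'): step: R->7, L=6; C->plug->C->R->H->L->E->refl->A->L'->B->R'->D->plug->H
Char 6 ('H'): step: R->0, L->7 (L advanced); H->plug->D->R->F->L->G->refl->C->L'->B->R'->E->plug->E
Char 7 ('C'): step: R->1, L=7; C->plug->C->R->E->L->F->refl->D->L'->G->R'->G->plug->G
Char 8 ('A'): step: R->2, L=7; A->plug->A->R->G->L->D->refl->F->L'->E->R'->H->plug->D
Char 9 ('C'): step: R->3, L=7; C->plug->C->R->B->L->C->refl->G->L'->F->R'->H->plug->D

Answer: CCHDHEGDD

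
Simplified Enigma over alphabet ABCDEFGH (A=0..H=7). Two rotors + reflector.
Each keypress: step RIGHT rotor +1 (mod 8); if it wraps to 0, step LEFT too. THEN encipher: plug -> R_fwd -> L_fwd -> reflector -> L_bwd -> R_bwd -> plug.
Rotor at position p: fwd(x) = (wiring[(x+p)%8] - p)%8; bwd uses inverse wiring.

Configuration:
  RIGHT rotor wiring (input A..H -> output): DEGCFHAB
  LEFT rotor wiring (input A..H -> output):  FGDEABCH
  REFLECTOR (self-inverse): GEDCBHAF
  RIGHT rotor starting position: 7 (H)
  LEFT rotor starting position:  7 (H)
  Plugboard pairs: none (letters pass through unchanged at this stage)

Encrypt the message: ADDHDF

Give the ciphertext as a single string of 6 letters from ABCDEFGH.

Answer: ECCDBC

Derivation:
Char 1 ('A'): step: R->0, L->0 (L advanced); A->plug->A->R->D->L->E->refl->B->L'->F->R'->E->plug->E
Char 2 ('D'): step: R->1, L=0; D->plug->D->R->E->L->A->refl->G->L'->B->R'->C->plug->C
Char 3 ('D'): step: R->2, L=0; D->plug->D->R->F->L->B->refl->E->L'->D->R'->C->plug->C
Char 4 ('H'): step: R->3, L=0; H->plug->H->R->D->L->E->refl->B->L'->F->R'->D->plug->D
Char 5 ('D'): step: R->4, L=0; D->plug->D->R->F->L->B->refl->E->L'->D->R'->B->plug->B
Char 6 ('F'): step: R->5, L=0; F->plug->F->R->B->L->G->refl->A->L'->E->R'->C->plug->C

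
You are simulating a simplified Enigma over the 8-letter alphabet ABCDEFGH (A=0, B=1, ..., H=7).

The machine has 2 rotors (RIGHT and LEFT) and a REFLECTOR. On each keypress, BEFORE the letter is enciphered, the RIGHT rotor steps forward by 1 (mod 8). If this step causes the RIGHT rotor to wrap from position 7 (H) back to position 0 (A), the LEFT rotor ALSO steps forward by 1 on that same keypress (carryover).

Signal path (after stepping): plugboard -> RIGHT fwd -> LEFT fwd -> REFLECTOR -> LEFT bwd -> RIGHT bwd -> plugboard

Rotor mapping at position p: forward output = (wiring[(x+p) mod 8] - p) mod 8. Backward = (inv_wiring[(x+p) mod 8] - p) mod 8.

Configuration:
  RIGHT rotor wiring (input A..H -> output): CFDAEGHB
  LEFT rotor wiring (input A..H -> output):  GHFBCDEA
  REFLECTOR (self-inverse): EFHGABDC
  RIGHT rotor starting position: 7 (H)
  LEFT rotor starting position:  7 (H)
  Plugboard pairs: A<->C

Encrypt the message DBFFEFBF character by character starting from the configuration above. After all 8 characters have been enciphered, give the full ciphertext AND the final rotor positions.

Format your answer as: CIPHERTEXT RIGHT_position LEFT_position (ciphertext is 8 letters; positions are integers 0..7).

Answer: BDBEGHFH 7 0

Derivation:
Char 1 ('D'): step: R->0, L->0 (L advanced); D->plug->D->R->A->L->G->refl->D->L'->F->R'->B->plug->B
Char 2 ('B'): step: R->1, L=0; B->plug->B->R->C->L->F->refl->B->L'->D->R'->D->plug->D
Char 3 ('F'): step: R->2, L=0; F->plug->F->R->H->L->A->refl->E->L'->G->R'->B->plug->B
Char 4 ('F'): step: R->3, L=0; F->plug->F->R->H->L->A->refl->E->L'->G->R'->E->plug->E
Char 5 ('E'): step: R->4, L=0; E->plug->E->R->G->L->E->refl->A->L'->H->R'->G->plug->G
Char 6 ('F'): step: R->5, L=0; F->plug->F->R->G->L->E->refl->A->L'->H->R'->H->plug->H
Char 7 ('B'): step: R->6, L=0; B->plug->B->R->D->L->B->refl->F->L'->C->R'->F->plug->F
Char 8 ('F'): step: R->7, L=0; F->plug->F->R->F->L->D->refl->G->L'->A->R'->H->plug->H
Final: ciphertext=BDBEGHFH, RIGHT=7, LEFT=0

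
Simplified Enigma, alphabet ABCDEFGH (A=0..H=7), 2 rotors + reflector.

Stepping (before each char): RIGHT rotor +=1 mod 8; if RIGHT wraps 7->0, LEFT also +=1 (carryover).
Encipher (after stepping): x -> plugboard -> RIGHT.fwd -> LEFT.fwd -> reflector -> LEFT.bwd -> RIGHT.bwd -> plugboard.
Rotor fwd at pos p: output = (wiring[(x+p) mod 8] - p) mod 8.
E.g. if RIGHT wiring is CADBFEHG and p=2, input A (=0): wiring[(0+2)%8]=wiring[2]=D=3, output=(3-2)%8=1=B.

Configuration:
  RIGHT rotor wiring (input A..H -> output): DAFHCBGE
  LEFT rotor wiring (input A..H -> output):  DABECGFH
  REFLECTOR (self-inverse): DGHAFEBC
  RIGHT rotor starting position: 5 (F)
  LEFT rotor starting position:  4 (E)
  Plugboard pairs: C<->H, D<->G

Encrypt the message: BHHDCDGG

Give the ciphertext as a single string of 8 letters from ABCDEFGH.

Answer: HBGEFBCD

Derivation:
Char 1 ('B'): step: R->6, L=4; B->plug->B->R->G->L->F->refl->E->L'->F->R'->C->plug->H
Char 2 ('H'): step: R->7, L=4; H->plug->C->R->B->L->C->refl->H->L'->E->R'->B->plug->B
Char 3 ('H'): step: R->0, L->5 (L advanced); H->plug->C->R->F->L->E->refl->F->L'->H->R'->D->plug->G
Char 4 ('D'): step: R->1, L=5; D->plug->G->R->D->L->G->refl->B->L'->A->R'->E->plug->E
Char 5 ('C'): step: R->2, L=5; C->plug->H->R->G->L->H->refl->C->L'->C->R'->F->plug->F
Char 6 ('D'): step: R->3, L=5; D->plug->G->R->F->L->E->refl->F->L'->H->R'->B->plug->B
Char 7 ('G'): step: R->4, L=5; G->plug->D->R->A->L->B->refl->G->L'->D->R'->H->plug->C
Char 8 ('G'): step: R->5, L=5; G->plug->D->R->G->L->H->refl->C->L'->C->R'->G->plug->D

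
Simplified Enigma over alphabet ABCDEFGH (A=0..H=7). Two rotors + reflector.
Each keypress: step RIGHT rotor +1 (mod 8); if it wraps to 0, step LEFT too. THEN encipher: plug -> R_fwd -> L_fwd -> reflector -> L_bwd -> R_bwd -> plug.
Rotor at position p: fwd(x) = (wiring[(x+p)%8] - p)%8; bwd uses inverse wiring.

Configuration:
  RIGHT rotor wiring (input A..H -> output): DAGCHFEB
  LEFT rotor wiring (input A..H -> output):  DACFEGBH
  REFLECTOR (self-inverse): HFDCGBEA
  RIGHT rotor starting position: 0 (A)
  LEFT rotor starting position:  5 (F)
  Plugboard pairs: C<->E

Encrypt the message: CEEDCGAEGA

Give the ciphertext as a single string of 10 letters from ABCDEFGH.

Char 1 ('C'): step: R->1, L=5; C->plug->E->R->E->L->D->refl->C->L'->C->R'->H->plug->H
Char 2 ('E'): step: R->2, L=5; E->plug->C->R->F->L->F->refl->B->L'->A->R'->B->plug->B
Char 3 ('E'): step: R->3, L=5; E->plug->C->R->C->L->C->refl->D->L'->E->R'->B->plug->B
Char 4 ('D'): step: R->4, L=5; D->plug->D->R->F->L->F->refl->B->L'->A->R'->C->plug->E
Char 5 ('C'): step: R->5, L=5; C->plug->E->R->D->L->G->refl->E->L'->B->R'->F->plug->F
Char 6 ('G'): step: R->6, L=5; G->plug->G->R->B->L->E->refl->G->L'->D->R'->B->plug->B
Char 7 ('A'): step: R->7, L=5; A->plug->A->R->C->L->C->refl->D->L'->E->R'->B->plug->B
Char 8 ('E'): step: R->0, L->6 (L advanced); E->plug->C->R->G->L->G->refl->E->L'->E->R'->G->plug->G
Char 9 ('G'): step: R->1, L=6; G->plug->G->R->A->L->D->refl->C->L'->D->R'->F->plug->F
Char 10 ('A'): step: R->2, L=6; A->plug->A->R->E->L->E->refl->G->L'->G->R'->H->plug->H

Answer: HBBEFBBGFH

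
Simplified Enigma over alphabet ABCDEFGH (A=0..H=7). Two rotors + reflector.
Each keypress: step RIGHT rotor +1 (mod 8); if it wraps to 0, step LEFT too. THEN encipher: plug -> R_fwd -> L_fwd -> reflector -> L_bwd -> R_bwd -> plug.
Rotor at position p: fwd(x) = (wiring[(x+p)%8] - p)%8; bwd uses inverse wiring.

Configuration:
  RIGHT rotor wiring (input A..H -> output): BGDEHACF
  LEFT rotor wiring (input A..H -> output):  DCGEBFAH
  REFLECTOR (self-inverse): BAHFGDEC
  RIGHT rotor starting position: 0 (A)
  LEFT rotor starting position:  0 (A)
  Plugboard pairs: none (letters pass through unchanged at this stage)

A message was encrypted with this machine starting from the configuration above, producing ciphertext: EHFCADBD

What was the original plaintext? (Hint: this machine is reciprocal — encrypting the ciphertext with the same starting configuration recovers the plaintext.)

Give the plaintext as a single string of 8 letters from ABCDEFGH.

Answer: FDBBHEHB

Derivation:
Char 1 ('E'): step: R->1, L=0; E->plug->E->R->H->L->H->refl->C->L'->B->R'->F->plug->F
Char 2 ('H'): step: R->2, L=0; H->plug->H->R->E->L->B->refl->A->L'->G->R'->D->plug->D
Char 3 ('F'): step: R->3, L=0; F->plug->F->R->G->L->A->refl->B->L'->E->R'->B->plug->B
Char 4 ('C'): step: R->4, L=0; C->plug->C->R->G->L->A->refl->B->L'->E->R'->B->plug->B
Char 5 ('A'): step: R->5, L=0; A->plug->A->R->D->L->E->refl->G->L'->C->R'->H->plug->H
Char 6 ('D'): step: R->6, L=0; D->plug->D->R->A->L->D->refl->F->L'->F->R'->E->plug->E
Char 7 ('B'): step: R->7, L=0; B->plug->B->R->C->L->G->refl->E->L'->D->R'->H->plug->H
Char 8 ('D'): step: R->0, L->1 (L advanced); D->plug->D->R->E->L->E->refl->G->L'->G->R'->B->plug->B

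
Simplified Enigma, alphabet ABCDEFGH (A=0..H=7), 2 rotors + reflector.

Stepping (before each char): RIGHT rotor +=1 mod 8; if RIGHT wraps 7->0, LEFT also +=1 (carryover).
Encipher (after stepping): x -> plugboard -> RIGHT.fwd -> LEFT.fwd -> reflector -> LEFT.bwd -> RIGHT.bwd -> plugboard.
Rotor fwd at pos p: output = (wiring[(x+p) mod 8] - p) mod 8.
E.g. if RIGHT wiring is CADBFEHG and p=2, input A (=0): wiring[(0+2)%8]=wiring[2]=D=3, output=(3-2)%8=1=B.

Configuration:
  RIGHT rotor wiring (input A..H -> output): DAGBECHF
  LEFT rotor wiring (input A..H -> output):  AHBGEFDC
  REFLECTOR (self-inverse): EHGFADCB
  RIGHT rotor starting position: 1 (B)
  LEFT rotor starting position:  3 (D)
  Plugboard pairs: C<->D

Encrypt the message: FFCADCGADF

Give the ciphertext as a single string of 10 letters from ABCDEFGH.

Answer: HGFDEEACGC

Derivation:
Char 1 ('F'): step: R->2, L=3; F->plug->F->R->D->L->A->refl->E->L'->G->R'->H->plug->H
Char 2 ('F'): step: R->3, L=3; F->plug->F->R->A->L->D->refl->F->L'->F->R'->G->plug->G
Char 3 ('C'): step: R->4, L=3; C->plug->D->R->B->L->B->refl->H->L'->E->R'->F->plug->F
Char 4 ('A'): step: R->5, L=3; A->plug->A->R->F->L->F->refl->D->L'->A->R'->C->plug->D
Char 5 ('D'): step: R->6, L=3; D->plug->C->R->F->L->F->refl->D->L'->A->R'->E->plug->E
Char 6 ('C'): step: R->7, L=3; C->plug->D->R->H->L->G->refl->C->L'->C->R'->E->plug->E
Char 7 ('G'): step: R->0, L->4 (L advanced); G->plug->G->R->H->L->C->refl->G->L'->D->R'->A->plug->A
Char 8 ('A'): step: R->1, L=4; A->plug->A->R->H->L->C->refl->G->L'->D->R'->D->plug->C
Char 9 ('D'): step: R->2, L=4; D->plug->C->R->C->L->H->refl->B->L'->B->R'->G->plug->G
Char 10 ('F'): step: R->3, L=4; F->plug->F->R->A->L->A->refl->E->L'->E->R'->D->plug->C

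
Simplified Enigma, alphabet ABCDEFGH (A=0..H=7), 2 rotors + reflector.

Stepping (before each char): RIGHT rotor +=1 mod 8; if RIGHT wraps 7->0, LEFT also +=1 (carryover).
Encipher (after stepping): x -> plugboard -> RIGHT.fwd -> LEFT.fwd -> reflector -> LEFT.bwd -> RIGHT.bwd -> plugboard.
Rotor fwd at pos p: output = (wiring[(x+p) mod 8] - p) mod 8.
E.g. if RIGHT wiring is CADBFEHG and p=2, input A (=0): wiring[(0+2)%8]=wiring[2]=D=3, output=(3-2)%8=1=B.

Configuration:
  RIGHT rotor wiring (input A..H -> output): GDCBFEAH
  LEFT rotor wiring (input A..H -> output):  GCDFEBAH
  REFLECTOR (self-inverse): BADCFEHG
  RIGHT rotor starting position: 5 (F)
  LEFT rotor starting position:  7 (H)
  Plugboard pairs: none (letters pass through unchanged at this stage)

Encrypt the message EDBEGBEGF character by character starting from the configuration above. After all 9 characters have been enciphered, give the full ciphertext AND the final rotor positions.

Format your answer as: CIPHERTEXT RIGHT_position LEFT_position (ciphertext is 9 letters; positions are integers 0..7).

Answer: BGFDCCABE 6 0

Derivation:
Char 1 ('E'): step: R->6, L=7; E->plug->E->R->E->L->G->refl->H->L'->B->R'->B->plug->B
Char 2 ('D'): step: R->7, L=7; D->plug->D->R->D->L->E->refl->F->L'->F->R'->G->plug->G
Char 3 ('B'): step: R->0, L->0 (L advanced); B->plug->B->R->D->L->F->refl->E->L'->E->R'->F->plug->F
Char 4 ('E'): step: R->1, L=0; E->plug->E->R->D->L->F->refl->E->L'->E->R'->D->plug->D
Char 5 ('G'): step: R->2, L=0; G->plug->G->R->E->L->E->refl->F->L'->D->R'->C->plug->C
Char 6 ('B'): step: R->3, L=0; B->plug->B->R->C->L->D->refl->C->L'->B->R'->C->plug->C
Char 7 ('E'): step: R->4, L=0; E->plug->E->R->C->L->D->refl->C->L'->B->R'->A->plug->A
Char 8 ('G'): step: R->5, L=0; G->plug->G->R->E->L->E->refl->F->L'->D->R'->B->plug->B
Char 9 ('F'): step: R->6, L=0; F->plug->F->R->D->L->F->refl->E->L'->E->R'->E->plug->E
Final: ciphertext=BGFDCCABE, RIGHT=6, LEFT=0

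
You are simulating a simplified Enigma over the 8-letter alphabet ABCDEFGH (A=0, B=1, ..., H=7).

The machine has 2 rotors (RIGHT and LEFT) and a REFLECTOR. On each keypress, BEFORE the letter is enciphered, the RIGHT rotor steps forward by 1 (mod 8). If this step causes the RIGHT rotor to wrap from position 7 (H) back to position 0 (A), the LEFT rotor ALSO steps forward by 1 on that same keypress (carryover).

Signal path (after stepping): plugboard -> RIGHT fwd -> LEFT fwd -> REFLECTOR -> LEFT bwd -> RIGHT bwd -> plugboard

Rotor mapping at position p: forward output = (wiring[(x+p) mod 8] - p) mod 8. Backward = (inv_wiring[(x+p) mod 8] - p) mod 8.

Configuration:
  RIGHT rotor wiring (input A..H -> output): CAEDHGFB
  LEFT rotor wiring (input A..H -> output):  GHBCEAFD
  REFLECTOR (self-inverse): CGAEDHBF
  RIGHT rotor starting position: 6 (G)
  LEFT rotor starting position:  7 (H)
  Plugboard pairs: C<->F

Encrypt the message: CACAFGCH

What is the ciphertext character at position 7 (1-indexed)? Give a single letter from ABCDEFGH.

Char 1 ('C'): step: R->7, L=7; C->plug->F->R->A->L->E->refl->D->L'->E->R'->E->plug->E
Char 2 ('A'): step: R->0, L->0 (L advanced); A->plug->A->R->C->L->B->refl->G->L'->A->R'->B->plug->B
Char 3 ('C'): step: R->1, L=0; C->plug->F->R->E->L->E->refl->D->L'->H->R'->A->plug->A
Char 4 ('A'): step: R->2, L=0; A->plug->A->R->C->L->B->refl->G->L'->A->R'->G->plug->G
Char 5 ('F'): step: R->3, L=0; F->plug->C->R->D->L->C->refl->A->L'->F->R'->G->plug->G
Char 6 ('G'): step: R->4, L=0; G->plug->G->R->A->L->G->refl->B->L'->C->R'->B->plug->B
Char 7 ('C'): step: R->5, L=0; C->plug->F->R->H->L->D->refl->E->L'->E->R'->C->plug->F

F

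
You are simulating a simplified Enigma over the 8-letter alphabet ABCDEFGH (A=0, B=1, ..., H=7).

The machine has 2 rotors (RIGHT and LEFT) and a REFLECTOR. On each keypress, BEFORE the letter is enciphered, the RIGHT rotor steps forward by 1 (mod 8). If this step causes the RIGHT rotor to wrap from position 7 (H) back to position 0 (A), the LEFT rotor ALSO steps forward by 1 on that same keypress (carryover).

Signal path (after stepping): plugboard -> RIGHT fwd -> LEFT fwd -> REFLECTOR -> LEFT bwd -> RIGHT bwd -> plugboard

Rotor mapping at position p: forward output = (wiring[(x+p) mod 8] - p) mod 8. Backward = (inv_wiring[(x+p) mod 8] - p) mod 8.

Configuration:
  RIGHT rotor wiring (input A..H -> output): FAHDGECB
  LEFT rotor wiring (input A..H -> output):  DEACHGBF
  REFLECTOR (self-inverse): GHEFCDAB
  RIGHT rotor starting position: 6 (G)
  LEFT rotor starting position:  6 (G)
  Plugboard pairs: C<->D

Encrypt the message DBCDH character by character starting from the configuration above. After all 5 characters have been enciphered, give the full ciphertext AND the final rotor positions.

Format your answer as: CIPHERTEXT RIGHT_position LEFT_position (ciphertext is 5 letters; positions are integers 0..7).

Char 1 ('D'): step: R->7, L=6; D->plug->C->R->B->L->H->refl->B->L'->G->R'->B->plug->B
Char 2 ('B'): step: R->0, L->7 (L advanced); B->plug->B->R->A->L->G->refl->A->L'->F->R'->A->plug->A
Char 3 ('C'): step: R->1, L=7; C->plug->D->R->F->L->A->refl->G->L'->A->R'->G->plug->G
Char 4 ('D'): step: R->2, L=7; D->plug->C->R->E->L->D->refl->F->L'->C->R'->D->plug->C
Char 5 ('H'): step: R->3, L=7; H->plug->H->R->E->L->D->refl->F->L'->C->R'->F->plug->F
Final: ciphertext=BAGCF, RIGHT=3, LEFT=7

Answer: BAGCF 3 7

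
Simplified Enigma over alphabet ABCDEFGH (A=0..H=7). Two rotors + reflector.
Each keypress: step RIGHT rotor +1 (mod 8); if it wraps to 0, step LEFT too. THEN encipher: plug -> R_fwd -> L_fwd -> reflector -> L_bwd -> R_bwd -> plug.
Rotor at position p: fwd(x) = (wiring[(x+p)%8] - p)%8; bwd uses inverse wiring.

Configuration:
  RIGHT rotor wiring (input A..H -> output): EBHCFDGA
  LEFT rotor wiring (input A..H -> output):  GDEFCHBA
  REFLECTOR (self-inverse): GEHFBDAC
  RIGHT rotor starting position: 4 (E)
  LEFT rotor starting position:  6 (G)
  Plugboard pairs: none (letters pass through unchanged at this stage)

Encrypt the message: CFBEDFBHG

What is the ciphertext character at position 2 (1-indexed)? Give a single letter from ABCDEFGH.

Char 1 ('C'): step: R->5, L=6; C->plug->C->R->D->L->F->refl->D->L'->A->R'->H->plug->H
Char 2 ('F'): step: R->6, L=6; F->plug->F->R->E->L->G->refl->A->L'->C->R'->B->plug->B

B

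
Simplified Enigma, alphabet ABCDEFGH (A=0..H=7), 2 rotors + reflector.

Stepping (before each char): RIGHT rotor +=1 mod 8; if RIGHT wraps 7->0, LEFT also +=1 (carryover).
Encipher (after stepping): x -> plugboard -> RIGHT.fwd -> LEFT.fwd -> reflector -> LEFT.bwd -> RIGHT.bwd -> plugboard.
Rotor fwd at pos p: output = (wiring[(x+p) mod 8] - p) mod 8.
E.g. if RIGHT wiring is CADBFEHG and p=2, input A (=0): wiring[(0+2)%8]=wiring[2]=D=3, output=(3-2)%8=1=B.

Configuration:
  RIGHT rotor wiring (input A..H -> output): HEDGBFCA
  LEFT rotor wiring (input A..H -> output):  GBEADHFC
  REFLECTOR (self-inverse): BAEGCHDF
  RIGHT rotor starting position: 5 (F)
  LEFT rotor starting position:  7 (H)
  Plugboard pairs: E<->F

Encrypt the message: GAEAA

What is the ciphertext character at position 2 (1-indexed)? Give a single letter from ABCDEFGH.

Char 1 ('G'): step: R->6, L=7; G->plug->G->R->D->L->F->refl->H->L'->B->R'->C->plug->C
Char 2 ('A'): step: R->7, L=7; A->plug->A->R->B->L->H->refl->F->L'->D->R'->H->plug->H

H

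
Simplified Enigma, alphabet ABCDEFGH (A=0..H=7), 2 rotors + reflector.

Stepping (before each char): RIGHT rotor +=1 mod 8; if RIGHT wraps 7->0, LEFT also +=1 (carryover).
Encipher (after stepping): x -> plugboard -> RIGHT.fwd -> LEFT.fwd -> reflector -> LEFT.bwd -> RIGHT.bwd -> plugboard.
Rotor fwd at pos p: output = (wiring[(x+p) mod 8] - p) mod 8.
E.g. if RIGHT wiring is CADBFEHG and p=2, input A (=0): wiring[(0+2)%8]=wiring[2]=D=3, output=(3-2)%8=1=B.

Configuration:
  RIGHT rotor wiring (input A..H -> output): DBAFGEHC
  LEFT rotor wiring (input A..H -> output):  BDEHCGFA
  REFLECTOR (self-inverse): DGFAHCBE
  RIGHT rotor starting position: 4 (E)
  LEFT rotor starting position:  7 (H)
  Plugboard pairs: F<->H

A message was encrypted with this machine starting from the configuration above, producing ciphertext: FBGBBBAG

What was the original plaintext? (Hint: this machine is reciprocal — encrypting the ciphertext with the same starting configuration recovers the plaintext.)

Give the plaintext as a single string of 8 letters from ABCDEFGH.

Answer: HCBGGDBD

Derivation:
Char 1 ('F'): step: R->5, L=7; F->plug->H->R->B->L->C->refl->F->L'->D->R'->F->plug->H
Char 2 ('B'): step: R->6, L=7; B->plug->B->R->E->L->A->refl->D->L'->F->R'->C->plug->C
Char 3 ('G'): step: R->7, L=7; G->plug->G->R->F->L->D->refl->A->L'->E->R'->B->plug->B
Char 4 ('B'): step: R->0, L->0 (L advanced); B->plug->B->R->B->L->D->refl->A->L'->H->R'->G->plug->G
Char 5 ('B'): step: R->1, L=0; B->plug->B->R->H->L->A->refl->D->L'->B->R'->G->plug->G
Char 6 ('B'): step: R->2, L=0; B->plug->B->R->D->L->H->refl->E->L'->C->R'->D->plug->D
Char 7 ('A'): step: R->3, L=0; A->plug->A->R->C->L->E->refl->H->L'->D->R'->B->plug->B
Char 8 ('G'): step: R->4, L=0; G->plug->G->R->E->L->C->refl->F->L'->G->R'->D->plug->D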